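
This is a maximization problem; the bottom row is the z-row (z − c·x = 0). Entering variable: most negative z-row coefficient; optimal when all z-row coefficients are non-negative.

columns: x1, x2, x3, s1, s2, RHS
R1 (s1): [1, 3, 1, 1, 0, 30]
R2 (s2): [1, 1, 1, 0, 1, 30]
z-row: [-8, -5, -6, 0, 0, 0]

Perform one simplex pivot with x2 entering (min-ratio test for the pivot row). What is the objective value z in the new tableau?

50

Ratio test on column x2 — row 1: 30/3 = 10; row 2: 30/1 = 30. Minimum is 10 at row 1 (s1 leaves); pivot element 3.
Pivot on row 1; the z-row RHS becomes 0 − (-5)·10 = 50.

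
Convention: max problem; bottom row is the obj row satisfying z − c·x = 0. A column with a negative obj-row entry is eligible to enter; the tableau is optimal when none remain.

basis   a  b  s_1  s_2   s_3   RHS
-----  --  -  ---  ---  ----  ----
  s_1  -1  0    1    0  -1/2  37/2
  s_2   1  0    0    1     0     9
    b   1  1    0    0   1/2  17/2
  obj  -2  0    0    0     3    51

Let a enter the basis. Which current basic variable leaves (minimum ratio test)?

b

Column a entries and ratios — s_1: -1 ≤ 0, skip; s_2: 9/1 = 9; b: (17/2)/1 = 17/2.
Smallest ratio is 17/2 in the row of b, so b leaves.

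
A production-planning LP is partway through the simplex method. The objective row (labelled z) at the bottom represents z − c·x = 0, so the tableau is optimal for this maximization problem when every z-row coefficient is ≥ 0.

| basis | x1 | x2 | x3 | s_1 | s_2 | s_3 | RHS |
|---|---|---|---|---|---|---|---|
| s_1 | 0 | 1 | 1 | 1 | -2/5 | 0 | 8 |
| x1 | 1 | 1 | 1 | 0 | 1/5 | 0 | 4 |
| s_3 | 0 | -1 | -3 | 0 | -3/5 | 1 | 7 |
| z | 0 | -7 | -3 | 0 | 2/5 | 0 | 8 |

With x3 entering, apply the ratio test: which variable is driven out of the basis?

x1

Column x3 entries and ratios — s_1: 8/1 = 8; x1: 4/1 = 4; s_3: -3 ≤ 0, skip.
Smallest ratio is 4 in the row of x1, so x1 leaves.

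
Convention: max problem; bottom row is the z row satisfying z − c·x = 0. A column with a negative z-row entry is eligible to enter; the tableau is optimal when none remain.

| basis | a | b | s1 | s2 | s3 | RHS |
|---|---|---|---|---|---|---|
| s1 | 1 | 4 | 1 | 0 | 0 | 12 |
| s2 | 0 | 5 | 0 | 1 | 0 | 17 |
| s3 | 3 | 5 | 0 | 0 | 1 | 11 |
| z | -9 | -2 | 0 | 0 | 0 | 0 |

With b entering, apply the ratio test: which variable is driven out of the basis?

Column b entries and ratios — s1: 12/4 = 3; s2: 17/5 = 17/5; s3: 11/5 = 11/5.
Smallest ratio is 11/5 in the row of s3, so s3 leaves.

s3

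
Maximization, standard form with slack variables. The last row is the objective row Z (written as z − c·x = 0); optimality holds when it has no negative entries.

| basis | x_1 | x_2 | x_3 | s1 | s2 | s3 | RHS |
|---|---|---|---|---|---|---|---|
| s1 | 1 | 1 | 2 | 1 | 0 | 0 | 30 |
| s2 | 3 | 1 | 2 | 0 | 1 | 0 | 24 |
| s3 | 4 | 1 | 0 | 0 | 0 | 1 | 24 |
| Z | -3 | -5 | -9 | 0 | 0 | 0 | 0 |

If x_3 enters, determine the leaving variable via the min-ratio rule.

Column x_3 entries and ratios — s1: 30/2 = 15; s2: 24/2 = 12; s3: 0 ≤ 0, skip.
Smallest ratio is 12 in the row of s2, so s2 leaves.

s2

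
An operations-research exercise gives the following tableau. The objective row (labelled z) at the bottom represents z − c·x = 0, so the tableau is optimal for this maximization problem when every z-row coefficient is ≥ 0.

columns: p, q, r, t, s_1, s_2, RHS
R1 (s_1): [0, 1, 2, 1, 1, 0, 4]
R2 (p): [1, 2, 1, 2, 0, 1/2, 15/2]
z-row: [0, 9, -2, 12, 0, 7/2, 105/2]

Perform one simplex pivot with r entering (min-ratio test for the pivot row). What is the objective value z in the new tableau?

Ratio test on column r — row 1: 4/2 = 2; row 2: (15/2)/1 = 15/2. Minimum is 2 at row 1 (s_1 leaves); pivot element 2.
Pivot on row 1; the z-row RHS becomes 105/2 − (-2)·2 = 113/2.

113/2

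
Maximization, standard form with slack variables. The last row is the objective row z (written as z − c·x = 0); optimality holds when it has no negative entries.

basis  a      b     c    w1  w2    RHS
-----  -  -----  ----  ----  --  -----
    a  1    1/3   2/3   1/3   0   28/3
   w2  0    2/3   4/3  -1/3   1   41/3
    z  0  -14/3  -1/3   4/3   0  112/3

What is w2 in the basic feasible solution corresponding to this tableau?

w2 is basic (row 2); its value is the RHS of that row, 41/3.

41/3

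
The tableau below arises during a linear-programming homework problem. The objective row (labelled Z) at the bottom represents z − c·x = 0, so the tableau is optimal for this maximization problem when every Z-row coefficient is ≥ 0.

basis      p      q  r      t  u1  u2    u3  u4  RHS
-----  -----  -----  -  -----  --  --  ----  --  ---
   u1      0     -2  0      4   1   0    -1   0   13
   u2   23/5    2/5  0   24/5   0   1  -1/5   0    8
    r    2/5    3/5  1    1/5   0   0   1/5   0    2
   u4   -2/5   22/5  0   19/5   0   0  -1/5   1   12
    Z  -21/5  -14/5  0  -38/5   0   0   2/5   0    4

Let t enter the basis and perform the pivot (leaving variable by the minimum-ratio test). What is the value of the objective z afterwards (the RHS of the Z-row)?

50/3

Ratio test on column t — row 1: 13/4 = 13/4; row 2: 8/(24/5) = 5/3; row 3: 2/(1/5) = 10; row 4: 12/(19/5) = 60/19. Minimum is 5/3 at row 2 (u2 leaves); pivot element 24/5.
Pivot on row 2; the Z-row RHS becomes 4 − (-38/5)·(5/3) = 50/3.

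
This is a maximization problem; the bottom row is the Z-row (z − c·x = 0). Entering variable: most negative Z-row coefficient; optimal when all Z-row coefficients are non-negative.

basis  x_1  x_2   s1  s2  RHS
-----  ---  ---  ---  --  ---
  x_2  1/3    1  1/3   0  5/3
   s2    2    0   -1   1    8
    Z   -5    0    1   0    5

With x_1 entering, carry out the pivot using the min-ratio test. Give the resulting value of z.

Ratio test on column x_1 — row 1: (5/3)/(1/3) = 5; row 2: 8/2 = 4. Minimum is 4 at row 2 (s2 leaves); pivot element 2.
Pivot on row 2; the Z-row RHS becomes 5 − (-5)·4 = 25.

25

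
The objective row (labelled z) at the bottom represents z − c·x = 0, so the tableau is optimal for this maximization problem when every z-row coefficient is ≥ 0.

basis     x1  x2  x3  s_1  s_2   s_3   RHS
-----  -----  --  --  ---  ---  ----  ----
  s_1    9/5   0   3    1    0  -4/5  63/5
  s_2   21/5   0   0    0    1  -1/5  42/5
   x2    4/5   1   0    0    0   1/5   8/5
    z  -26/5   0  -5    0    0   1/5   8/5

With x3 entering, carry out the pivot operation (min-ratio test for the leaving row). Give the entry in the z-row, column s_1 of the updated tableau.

5/3

Ratio test on column x3 — row 1: (63/5)/3 = 21/5; row 2: entry 0 ≤ 0; row 3: entry 0 ≤ 0. Minimum is 21/5 at row 1 (s_1 leaves); pivot element 3.
Divide row 1 by 3; eliminate column x3 from the other rows.
z-row update in column s_1: 0 − (-5)·(1/3) = 5/3.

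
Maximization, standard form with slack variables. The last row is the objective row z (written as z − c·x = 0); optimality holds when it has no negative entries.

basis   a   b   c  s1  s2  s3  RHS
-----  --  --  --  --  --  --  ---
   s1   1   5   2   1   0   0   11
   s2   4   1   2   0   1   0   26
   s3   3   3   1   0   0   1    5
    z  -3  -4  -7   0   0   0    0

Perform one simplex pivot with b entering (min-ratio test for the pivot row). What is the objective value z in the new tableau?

Ratio test on column b — row 1: 11/5 = 11/5; row 2: 26/1 = 26; row 3: 5/3 = 5/3. Minimum is 5/3 at row 3 (s3 leaves); pivot element 3.
Pivot on row 3; the z-row RHS becomes 0 − (-4)·(5/3) = 20/3.

20/3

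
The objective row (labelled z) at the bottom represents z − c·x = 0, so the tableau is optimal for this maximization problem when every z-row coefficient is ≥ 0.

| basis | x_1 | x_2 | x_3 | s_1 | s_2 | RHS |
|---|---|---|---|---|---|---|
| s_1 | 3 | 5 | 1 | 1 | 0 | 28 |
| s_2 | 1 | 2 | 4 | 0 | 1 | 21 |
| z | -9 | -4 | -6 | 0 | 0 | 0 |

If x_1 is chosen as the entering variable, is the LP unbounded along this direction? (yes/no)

no

Column x_1 has positive entries in row(s) 1, 2, so the ratio test bounds it — not unbounded.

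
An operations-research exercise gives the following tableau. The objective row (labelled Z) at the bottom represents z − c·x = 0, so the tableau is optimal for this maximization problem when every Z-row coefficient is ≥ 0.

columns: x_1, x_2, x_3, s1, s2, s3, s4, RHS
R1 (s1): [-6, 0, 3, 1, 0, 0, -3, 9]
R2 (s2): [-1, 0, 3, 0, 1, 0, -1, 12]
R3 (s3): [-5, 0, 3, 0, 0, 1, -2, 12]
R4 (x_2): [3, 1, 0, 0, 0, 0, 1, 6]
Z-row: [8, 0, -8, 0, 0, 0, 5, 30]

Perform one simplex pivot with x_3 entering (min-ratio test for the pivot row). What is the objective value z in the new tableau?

54

Ratio test on column x_3 — row 1: 9/3 = 3; row 2: 12/3 = 4; row 3: 12/3 = 4; row 4: entry 0 ≤ 0. Minimum is 3 at row 1 (s1 leaves); pivot element 3.
Pivot on row 1; the Z-row RHS becomes 30 − (-8)·3 = 54.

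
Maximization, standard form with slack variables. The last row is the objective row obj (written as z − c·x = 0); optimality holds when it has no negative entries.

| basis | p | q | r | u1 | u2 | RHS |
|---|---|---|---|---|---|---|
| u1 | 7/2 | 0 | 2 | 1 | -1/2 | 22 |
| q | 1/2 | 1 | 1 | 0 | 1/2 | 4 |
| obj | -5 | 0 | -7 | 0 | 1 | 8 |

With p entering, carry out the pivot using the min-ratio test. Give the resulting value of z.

Ratio test on column p — row 1: 22/(7/2) = 44/7; row 2: 4/(1/2) = 8. Minimum is 44/7 at row 1 (u1 leaves); pivot element 7/2.
Pivot on row 1; the obj-row RHS becomes 8 − (-5)·(44/7) = 276/7.

276/7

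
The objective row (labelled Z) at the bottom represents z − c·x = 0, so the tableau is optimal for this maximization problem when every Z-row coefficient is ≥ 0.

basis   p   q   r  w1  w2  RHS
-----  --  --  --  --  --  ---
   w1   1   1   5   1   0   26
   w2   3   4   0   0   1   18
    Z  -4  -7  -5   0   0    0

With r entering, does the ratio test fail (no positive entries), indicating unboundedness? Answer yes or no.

Column r has positive entries in row(s) 1, so the ratio test bounds it — not unbounded.

no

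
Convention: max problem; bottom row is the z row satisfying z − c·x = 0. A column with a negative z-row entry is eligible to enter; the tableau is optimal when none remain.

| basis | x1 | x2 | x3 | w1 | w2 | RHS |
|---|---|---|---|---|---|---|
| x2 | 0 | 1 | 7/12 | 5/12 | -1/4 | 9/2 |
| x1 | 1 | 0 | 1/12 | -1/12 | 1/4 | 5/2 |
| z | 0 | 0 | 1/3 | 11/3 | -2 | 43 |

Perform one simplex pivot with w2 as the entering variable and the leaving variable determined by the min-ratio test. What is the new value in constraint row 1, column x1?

1

Ratio test on column w2 — row 1: entry -1/4 ≤ 0; row 2: (5/2)/(1/4) = 10. Minimum is 10 at row 2 (x1 leaves); pivot element 1/4.
Divide row 2 by 1/4; eliminate column w2 from the other rows.
Row 1 update in column x1: 0 − (-1/4)·4 = 1.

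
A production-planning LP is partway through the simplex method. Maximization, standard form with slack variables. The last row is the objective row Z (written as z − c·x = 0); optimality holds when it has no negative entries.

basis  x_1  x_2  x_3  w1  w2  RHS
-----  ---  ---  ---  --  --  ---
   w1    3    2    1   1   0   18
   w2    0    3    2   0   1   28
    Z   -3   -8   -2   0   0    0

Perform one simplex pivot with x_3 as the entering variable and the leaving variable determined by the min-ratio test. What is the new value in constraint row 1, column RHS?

4

Ratio test on column x_3 — row 1: 18/1 = 18; row 2: 28/2 = 14. Minimum is 14 at row 2 (w2 leaves); pivot element 2.
Divide row 2 by 2; eliminate column x_3 from the other rows.
Row 1 update in column RHS: 18 − 1·14 = 4.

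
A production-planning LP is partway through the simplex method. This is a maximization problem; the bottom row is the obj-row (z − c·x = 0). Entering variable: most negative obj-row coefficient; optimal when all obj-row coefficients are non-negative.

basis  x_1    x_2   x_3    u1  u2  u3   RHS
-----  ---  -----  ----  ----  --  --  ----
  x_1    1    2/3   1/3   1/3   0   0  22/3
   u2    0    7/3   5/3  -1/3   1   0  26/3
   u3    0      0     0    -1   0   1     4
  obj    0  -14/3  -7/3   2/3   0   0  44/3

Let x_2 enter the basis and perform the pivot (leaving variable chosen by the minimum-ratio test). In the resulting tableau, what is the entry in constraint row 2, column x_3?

5/7

Ratio test on column x_2 — row 1: (22/3)/(2/3) = 11; row 2: (26/3)/(7/3) = 26/7; row 3: entry 0 ≤ 0. Minimum is 26/7 at row 2 (u2 leaves); pivot element 7/3.
Divide row 2 by 7/3; eliminate column x_2 from the other rows.
In the new row 2, the x_3 entry is the old entry divided by the pivot: (5/3)/(7/3) = 5/7.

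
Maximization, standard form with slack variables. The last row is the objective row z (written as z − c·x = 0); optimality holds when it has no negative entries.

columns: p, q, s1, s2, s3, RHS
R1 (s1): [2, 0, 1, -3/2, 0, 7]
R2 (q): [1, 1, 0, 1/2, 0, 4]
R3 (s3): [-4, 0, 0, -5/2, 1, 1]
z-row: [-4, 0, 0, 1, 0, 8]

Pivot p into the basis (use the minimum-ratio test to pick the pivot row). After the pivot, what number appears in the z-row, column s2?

Ratio test on column p — row 1: 7/2 = 7/2; row 2: 4/1 = 4; row 3: entry -4 ≤ 0. Minimum is 7/2 at row 1 (s1 leaves); pivot element 2.
Divide row 1 by 2; eliminate column p from the other rows.
z-row update in column s2: 1 − (-4)·(-3/4) = -2.

-2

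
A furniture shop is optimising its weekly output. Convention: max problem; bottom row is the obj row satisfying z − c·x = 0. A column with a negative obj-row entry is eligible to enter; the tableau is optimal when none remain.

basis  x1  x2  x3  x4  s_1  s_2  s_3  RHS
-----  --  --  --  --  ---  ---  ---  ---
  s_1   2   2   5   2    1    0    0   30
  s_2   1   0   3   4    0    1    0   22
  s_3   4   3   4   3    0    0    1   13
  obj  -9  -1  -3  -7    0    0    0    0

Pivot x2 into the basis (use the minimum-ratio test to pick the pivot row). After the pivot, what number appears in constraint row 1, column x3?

7/3

Ratio test on column x2 — row 1: 30/2 = 15; row 2: entry 0 ≤ 0; row 3: 13/3 = 13/3. Minimum is 13/3 at row 3 (s_3 leaves); pivot element 3.
Divide row 3 by 3; eliminate column x2 from the other rows.
Row 1 update in column x3: 5 − 2·(4/3) = 7/3.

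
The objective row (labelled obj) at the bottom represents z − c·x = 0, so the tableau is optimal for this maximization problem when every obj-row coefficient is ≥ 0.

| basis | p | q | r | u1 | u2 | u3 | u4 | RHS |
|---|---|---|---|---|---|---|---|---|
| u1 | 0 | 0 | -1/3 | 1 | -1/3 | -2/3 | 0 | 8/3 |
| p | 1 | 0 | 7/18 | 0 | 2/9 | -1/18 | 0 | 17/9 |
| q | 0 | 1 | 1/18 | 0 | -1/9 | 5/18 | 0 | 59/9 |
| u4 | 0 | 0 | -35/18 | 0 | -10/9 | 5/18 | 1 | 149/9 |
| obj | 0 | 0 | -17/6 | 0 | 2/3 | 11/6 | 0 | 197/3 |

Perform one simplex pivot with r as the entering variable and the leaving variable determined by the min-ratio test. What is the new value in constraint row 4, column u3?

0

Ratio test on column r — row 1: entry -1/3 ≤ 0; row 2: (17/9)/(7/18) = 34/7; row 3: (59/9)/(1/18) = 118; row 4: entry -35/18 ≤ 0. Minimum is 34/7 at row 2 (p leaves); pivot element 7/18.
Divide row 2 by 7/18; eliminate column r from the other rows.
Row 4 update in column u3: 5/18 − (-35/18)·(-1/7) = 0.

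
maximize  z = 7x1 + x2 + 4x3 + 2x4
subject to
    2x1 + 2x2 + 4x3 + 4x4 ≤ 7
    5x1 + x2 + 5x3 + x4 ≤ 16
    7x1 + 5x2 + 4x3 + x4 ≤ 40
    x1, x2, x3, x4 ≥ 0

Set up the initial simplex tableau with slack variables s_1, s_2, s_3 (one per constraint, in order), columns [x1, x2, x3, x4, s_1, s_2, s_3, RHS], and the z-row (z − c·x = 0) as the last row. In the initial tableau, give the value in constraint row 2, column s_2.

Slack s_2 belongs to constraint 2; its column is the unit vector e_2, so the entry in row 2 is 1.

1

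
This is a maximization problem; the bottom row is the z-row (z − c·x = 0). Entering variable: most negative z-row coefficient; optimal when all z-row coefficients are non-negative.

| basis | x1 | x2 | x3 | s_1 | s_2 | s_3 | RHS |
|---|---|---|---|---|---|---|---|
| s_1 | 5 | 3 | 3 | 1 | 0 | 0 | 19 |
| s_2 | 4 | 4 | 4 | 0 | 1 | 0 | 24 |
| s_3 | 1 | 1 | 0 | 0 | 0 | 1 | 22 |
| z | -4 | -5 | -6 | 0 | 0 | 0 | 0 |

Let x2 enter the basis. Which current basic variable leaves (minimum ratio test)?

s_2

Column x2 entries and ratios — s_1: 19/3 = 19/3; s_2: 24/4 = 6; s_3: 22/1 = 22.
Smallest ratio is 6 in the row of s_2, so s_2 leaves.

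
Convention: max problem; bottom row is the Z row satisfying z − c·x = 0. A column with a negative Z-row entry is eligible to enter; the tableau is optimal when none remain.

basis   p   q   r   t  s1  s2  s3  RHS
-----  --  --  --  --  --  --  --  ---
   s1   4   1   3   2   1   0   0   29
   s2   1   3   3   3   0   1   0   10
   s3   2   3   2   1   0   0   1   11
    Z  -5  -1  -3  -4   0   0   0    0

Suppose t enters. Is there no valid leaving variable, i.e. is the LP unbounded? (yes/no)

no

Column t has positive entries in row(s) 1, 2, 3, so the ratio test bounds it — not unbounded.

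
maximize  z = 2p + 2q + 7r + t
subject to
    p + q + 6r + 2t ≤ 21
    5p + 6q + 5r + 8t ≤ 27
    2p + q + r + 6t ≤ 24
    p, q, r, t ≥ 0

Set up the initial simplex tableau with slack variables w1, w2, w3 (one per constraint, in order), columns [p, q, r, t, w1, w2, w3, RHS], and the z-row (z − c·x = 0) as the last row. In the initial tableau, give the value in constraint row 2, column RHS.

The RHS of constraint 2 is b_2 = 27.

27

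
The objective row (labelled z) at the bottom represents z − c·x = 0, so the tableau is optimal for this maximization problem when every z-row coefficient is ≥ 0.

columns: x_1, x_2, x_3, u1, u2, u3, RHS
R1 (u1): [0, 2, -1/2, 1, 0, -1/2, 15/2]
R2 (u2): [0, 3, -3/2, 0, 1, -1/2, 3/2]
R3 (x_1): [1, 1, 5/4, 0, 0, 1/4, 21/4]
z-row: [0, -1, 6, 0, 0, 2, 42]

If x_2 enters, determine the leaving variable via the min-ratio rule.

Column x_2 entries and ratios — u1: (15/2)/2 = 15/4; u2: (3/2)/3 = 1/2; x_1: (21/4)/1 = 21/4.
Smallest ratio is 1/2 in the row of u2, so u2 leaves.

u2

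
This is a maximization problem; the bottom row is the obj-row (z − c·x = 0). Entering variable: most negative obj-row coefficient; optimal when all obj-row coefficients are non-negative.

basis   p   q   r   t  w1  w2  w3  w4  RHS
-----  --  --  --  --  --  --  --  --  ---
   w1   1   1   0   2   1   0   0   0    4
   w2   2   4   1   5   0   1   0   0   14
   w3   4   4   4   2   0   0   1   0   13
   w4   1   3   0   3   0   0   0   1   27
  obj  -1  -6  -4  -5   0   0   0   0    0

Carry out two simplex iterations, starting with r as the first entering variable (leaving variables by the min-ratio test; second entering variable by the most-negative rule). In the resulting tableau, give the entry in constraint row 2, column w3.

-1/4

Ratio test on column r — row 1: entry 0 ≤ 0; row 2: 14/1 = 14; row 3: 13/4 = 13/4; row 4: entry 0 ≤ 0. Minimum is 13/4 at row 3 (w3 leaves); pivot element 4.
Divide row 3 by 4; eliminate column r from the other rows.
Second iteration: most negative obj-row entry is -3 in column t, so t enters.
Ratio test on column t — row 1: 4/2 = 2; row 2: (43/4)/(9/2) = 43/18; row 3: (13/4)/(1/2) = 13/2; row 4: 27/3 = 9. Minimum is 2 at row 1 (w1 leaves); pivot element 2.
Divide row 1 by 2; eliminate column t from the other rows.
After both pivots, the entry at constraint row 2, column w3 is -1/4.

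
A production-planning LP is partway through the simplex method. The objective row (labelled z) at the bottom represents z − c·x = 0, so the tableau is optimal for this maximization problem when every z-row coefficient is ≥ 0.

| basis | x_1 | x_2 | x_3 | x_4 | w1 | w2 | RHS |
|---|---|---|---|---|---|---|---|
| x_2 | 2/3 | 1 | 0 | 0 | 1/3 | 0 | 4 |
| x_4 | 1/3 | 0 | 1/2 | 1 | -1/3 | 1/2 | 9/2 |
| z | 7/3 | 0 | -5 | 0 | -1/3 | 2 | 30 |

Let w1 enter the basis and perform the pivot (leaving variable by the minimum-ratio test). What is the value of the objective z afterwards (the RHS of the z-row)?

34

Ratio test on column w1 — row 1: 4/(1/3) = 12; row 2: entry -1/3 ≤ 0. Minimum is 12 at row 1 (x_2 leaves); pivot element 1/3.
Pivot on row 1; the z-row RHS becomes 30 − (-1/3)·12 = 34.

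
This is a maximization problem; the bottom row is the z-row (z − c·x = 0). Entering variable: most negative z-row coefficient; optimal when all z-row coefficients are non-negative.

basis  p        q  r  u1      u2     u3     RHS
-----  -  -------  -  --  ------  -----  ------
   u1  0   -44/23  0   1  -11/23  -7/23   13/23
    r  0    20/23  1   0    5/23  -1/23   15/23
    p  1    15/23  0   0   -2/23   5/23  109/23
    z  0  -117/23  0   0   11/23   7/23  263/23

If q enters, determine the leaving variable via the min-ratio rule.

r

Column q entries and ratios — u1: -44/23 ≤ 0, skip; r: (15/23)/(20/23) = 3/4; p: (109/23)/(15/23) = 109/15.
Smallest ratio is 3/4 in the row of r, so r leaves.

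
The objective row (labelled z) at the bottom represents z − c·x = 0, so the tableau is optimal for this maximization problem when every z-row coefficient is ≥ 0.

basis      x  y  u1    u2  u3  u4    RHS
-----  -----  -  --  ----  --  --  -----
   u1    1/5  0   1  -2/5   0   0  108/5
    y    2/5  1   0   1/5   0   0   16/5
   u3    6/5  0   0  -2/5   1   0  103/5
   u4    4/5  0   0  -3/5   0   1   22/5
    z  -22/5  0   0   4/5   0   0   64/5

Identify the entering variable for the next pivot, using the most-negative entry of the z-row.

Negative z-row entries: x: -22/5.
The most negative is -22/5 in column x, so x enters.

x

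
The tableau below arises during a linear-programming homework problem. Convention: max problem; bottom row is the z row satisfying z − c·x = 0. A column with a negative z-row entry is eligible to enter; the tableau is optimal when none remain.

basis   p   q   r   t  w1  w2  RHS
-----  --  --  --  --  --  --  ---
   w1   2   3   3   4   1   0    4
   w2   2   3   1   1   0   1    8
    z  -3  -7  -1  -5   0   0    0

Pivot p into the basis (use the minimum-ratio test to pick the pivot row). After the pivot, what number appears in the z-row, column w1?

Ratio test on column p — row 1: 4/2 = 2; row 2: 8/2 = 4. Minimum is 2 at row 1 (w1 leaves); pivot element 2.
Divide row 1 by 2; eliminate column p from the other rows.
z-row update in column w1: 0 − (-3)·(1/2) = 3/2.

3/2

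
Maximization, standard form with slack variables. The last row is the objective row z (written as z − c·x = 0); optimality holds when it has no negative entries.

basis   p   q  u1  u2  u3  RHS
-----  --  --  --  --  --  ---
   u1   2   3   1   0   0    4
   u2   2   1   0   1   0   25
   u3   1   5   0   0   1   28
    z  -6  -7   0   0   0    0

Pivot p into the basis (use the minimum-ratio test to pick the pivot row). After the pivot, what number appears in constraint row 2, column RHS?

Ratio test on column p — row 1: 4/2 = 2; row 2: 25/2 = 25/2; row 3: 28/1 = 28. Minimum is 2 at row 1 (u1 leaves); pivot element 2.
Divide row 1 by 2; eliminate column p from the other rows.
Row 2 update in column RHS: 25 − 2·2 = 21.

21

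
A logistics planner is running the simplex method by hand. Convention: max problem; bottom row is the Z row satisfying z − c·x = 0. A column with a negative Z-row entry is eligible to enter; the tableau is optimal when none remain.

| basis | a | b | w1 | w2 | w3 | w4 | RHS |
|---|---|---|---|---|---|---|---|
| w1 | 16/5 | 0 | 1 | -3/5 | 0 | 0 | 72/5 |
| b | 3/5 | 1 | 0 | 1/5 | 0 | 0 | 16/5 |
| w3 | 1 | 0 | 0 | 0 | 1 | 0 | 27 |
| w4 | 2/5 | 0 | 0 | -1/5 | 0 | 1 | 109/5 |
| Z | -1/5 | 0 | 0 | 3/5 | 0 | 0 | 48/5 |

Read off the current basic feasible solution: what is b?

16/5

b is basic (row 2); its value is the RHS of that row, 16/5.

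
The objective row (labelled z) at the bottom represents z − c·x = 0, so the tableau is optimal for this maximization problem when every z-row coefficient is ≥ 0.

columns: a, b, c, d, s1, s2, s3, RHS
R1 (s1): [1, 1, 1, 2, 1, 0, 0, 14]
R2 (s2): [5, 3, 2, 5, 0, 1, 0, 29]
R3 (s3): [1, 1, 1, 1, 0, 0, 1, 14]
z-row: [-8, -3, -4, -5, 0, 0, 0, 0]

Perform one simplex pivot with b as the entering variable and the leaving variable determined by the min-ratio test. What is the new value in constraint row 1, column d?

1/3

Ratio test on column b — row 1: 14/1 = 14; row 2: 29/3 = 29/3; row 3: 14/1 = 14. Minimum is 29/3 at row 2 (s2 leaves); pivot element 3.
Divide row 2 by 3; eliminate column b from the other rows.
Row 1 update in column d: 2 − 1·(5/3) = 1/3.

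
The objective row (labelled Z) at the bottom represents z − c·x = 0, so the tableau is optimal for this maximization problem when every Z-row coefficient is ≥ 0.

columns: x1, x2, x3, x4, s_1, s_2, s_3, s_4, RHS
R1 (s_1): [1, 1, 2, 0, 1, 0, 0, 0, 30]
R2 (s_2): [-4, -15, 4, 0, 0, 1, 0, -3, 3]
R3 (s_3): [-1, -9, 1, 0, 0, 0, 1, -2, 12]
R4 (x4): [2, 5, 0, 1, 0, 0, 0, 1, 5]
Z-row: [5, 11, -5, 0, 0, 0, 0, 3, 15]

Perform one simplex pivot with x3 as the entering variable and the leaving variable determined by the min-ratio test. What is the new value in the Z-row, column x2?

Ratio test on column x3 — row 1: 30/2 = 15; row 2: 3/4 = 3/4; row 3: 12/1 = 12; row 4: entry 0 ≤ 0. Minimum is 3/4 at row 2 (s_2 leaves); pivot element 4.
Divide row 2 by 4; eliminate column x3 from the other rows.
Z-row update in column x2: 11 − (-5)·(-15/4) = -31/4.

-31/4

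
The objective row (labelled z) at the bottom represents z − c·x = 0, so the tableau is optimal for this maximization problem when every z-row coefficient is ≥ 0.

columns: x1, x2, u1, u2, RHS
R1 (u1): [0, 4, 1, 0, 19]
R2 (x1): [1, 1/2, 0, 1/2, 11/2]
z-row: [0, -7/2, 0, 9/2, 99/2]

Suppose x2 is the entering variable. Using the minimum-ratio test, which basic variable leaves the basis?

Column x2 entries and ratios — u1: 19/4 = 19/4; x1: (11/2)/(1/2) = 11.
Smallest ratio is 19/4 in the row of u1, so u1 leaves.

u1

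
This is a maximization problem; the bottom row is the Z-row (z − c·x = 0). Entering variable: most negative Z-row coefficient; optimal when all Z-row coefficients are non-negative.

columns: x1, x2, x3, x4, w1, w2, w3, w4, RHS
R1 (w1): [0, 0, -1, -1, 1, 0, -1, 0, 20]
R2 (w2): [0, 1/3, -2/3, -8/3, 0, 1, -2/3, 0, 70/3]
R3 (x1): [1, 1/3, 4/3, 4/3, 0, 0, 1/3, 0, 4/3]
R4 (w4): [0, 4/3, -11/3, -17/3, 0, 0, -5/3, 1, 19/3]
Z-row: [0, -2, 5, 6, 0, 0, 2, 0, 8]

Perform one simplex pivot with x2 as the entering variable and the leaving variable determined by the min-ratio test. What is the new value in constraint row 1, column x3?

-1

Ratio test on column x2 — row 1: entry 0 ≤ 0; row 2: (70/3)/(1/3) = 70; row 3: (4/3)/(1/3) = 4; row 4: (19/3)/(4/3) = 19/4. Minimum is 4 at row 3 (x1 leaves); pivot element 1/3.
Divide row 3 by 1/3; eliminate column x2 from the other rows.
Row 1 update in column x3: -1 − 0·4 = -1.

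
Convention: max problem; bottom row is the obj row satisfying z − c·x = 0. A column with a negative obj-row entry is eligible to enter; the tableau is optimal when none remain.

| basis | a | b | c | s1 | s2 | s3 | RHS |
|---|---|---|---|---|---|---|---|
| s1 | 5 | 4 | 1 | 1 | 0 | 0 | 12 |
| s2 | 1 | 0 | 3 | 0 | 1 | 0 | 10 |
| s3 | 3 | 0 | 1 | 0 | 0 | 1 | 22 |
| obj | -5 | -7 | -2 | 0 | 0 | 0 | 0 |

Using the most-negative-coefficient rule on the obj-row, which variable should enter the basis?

b

Negative obj-row entries: a: -5, b: -7, c: -2.
The most negative is -7 in column b, so b enters.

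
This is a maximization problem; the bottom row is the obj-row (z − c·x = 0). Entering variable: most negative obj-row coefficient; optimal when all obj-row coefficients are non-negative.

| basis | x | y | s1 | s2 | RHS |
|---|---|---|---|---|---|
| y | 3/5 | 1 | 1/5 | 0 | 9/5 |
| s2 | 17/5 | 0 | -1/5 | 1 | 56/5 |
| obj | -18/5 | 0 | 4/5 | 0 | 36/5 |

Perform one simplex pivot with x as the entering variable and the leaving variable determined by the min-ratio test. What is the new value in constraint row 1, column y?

5/3

Ratio test on column x — row 1: (9/5)/(3/5) = 3; row 2: (56/5)/(17/5) = 56/17. Minimum is 3 at row 1 (y leaves); pivot element 3/5.
Divide row 1 by 3/5; eliminate column x from the other rows.
In the new row 1, the y entry is the old entry divided by the pivot: 1/(3/5) = 5/3.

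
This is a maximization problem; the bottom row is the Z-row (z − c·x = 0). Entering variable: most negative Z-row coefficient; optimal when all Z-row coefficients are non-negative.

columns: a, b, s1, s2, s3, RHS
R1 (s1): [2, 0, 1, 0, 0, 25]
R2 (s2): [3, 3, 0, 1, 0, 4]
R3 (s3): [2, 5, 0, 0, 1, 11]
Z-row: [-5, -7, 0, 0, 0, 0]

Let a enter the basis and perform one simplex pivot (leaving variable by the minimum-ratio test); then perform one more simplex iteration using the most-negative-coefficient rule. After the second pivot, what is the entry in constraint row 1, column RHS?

Ratio test on column a — row 1: 25/2 = 25/2; row 2: 4/3 = 4/3; row 3: 11/2 = 11/2. Minimum is 4/3 at row 2 (s2 leaves); pivot element 3.
Divide row 2 by 3; eliminate column a from the other rows.
Second iteration: most negative Z-row entry is -2 in column b, so b enters.
Ratio test on column b — row 1: entry -2 ≤ 0; row 2: (4/3)/1 = 4/3; row 3: (25/3)/3 = 25/9. Minimum is 4/3 at row 2 (a leaves); pivot element 1.
Divide row 2 by 1; eliminate column b from the other rows.
After both pivots, the entry at constraint row 1, column RHS is 25.

25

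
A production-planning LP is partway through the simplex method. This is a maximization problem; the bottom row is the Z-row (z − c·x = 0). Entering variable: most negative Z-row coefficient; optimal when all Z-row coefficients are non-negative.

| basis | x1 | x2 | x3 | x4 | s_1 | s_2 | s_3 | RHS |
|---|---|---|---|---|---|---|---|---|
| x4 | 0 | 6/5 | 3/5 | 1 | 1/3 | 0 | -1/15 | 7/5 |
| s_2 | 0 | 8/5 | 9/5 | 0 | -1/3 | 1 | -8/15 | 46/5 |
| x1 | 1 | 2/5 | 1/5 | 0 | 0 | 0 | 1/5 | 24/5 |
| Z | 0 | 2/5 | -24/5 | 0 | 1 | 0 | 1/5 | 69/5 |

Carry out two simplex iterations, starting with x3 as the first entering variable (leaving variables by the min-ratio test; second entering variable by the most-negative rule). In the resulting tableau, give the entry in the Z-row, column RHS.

Ratio test on column x3 — row 1: (7/5)/(3/5) = 7/3; row 2: (46/5)/(9/5) = 46/9; row 3: (24/5)/(1/5) = 24. Minimum is 7/3 at row 1 (x4 leaves); pivot element 3/5.
Divide row 1 by 3/5; eliminate column x3 from the other rows.
Second iteration: most negative Z-row entry is -1/3 in column s_3, so s_3 enters.
Ratio test on column s_3 — row 1: entry -1/9 ≤ 0; row 2: entry -1/3 ≤ 0; row 3: (13/3)/(2/9) = 39/2. Minimum is 39/2 at row 3 (x1 leaves); pivot element 2/9.
Divide row 3 by 2/9; eliminate column s_3 from the other rows.
After both pivots, the entry at the Z-row, column RHS is 63/2.

63/2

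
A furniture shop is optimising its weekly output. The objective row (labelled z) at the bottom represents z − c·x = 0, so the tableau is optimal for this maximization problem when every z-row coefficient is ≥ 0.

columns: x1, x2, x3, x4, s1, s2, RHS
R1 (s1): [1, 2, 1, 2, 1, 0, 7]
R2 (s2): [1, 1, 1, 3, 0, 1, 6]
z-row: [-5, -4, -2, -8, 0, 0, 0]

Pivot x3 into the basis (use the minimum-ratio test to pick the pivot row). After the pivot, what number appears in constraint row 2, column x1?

1

Ratio test on column x3 — row 1: 7/1 = 7; row 2: 6/1 = 6. Minimum is 6 at row 2 (s2 leaves); pivot element 1.
Divide row 2 by 1; eliminate column x3 from the other rows.
In the new row 2, the x1 entry is the old entry divided by the pivot: 1/1 = 1.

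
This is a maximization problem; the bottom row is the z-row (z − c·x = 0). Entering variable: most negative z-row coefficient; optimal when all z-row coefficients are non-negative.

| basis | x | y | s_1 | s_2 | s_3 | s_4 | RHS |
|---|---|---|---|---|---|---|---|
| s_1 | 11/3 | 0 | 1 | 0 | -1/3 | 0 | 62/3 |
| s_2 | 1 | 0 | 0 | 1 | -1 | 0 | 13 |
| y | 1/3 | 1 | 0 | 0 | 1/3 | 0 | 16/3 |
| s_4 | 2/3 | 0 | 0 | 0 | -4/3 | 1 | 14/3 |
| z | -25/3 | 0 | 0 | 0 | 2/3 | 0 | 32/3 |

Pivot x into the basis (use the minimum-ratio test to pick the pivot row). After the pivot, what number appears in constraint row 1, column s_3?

Ratio test on column x — row 1: (62/3)/(11/3) = 62/11; row 2: 13/1 = 13; row 3: (16/3)/(1/3) = 16; row 4: (14/3)/(2/3) = 7. Minimum is 62/11 at row 1 (s_1 leaves); pivot element 11/3.
Divide row 1 by 11/3; eliminate column x from the other rows.
In the new row 1, the s_3 entry is the old entry divided by the pivot: (-1/3)/(11/3) = -1/11.

-1/11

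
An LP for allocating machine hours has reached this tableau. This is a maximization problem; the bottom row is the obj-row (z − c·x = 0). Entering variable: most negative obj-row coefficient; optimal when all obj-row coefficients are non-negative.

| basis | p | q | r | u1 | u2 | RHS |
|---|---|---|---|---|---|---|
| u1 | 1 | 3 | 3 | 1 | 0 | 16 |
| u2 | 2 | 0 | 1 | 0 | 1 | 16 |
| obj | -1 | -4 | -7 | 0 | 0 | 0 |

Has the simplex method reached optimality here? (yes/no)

no

The obj-row has a negative entry -7 in column r, so it is not optimal.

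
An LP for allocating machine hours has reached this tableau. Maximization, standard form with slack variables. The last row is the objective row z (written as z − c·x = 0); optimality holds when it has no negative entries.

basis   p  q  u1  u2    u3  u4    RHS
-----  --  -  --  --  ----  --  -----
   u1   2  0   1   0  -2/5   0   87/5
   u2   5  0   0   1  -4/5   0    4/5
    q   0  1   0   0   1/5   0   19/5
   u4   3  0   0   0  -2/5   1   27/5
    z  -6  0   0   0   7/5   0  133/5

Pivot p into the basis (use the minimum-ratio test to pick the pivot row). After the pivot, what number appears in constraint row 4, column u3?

Ratio test on column p — row 1: (87/5)/2 = 87/10; row 2: (4/5)/5 = 4/25; row 3: entry 0 ≤ 0; row 4: (27/5)/3 = 9/5. Minimum is 4/25 at row 2 (u2 leaves); pivot element 5.
Divide row 2 by 5; eliminate column p from the other rows.
Row 4 update in column u3: -2/5 − 3·(-4/25) = 2/25.

2/25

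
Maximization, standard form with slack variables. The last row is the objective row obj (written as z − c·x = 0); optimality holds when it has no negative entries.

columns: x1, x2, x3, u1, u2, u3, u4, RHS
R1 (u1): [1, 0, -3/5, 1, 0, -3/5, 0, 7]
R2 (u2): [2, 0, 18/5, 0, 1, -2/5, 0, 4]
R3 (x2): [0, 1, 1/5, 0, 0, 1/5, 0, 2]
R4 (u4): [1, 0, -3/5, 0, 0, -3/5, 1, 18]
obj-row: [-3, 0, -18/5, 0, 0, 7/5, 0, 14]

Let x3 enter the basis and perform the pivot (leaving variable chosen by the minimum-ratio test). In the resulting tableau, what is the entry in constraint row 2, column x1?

Ratio test on column x3 — row 1: entry -3/5 ≤ 0; row 2: 4/(18/5) = 10/9; row 3: 2/(1/5) = 10; row 4: entry -3/5 ≤ 0. Minimum is 10/9 at row 2 (u2 leaves); pivot element 18/5.
Divide row 2 by 18/5; eliminate column x3 from the other rows.
In the new row 2, the x1 entry is the old entry divided by the pivot: 2/(18/5) = 5/9.

5/9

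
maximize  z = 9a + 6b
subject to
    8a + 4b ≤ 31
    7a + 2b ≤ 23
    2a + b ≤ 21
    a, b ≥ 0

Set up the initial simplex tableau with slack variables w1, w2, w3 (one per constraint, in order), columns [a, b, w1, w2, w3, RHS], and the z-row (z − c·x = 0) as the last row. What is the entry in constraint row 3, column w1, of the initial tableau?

Slack w1 belongs to constraint 1; its column is the unit vector e_1, so the entry in row 3 is 0.

0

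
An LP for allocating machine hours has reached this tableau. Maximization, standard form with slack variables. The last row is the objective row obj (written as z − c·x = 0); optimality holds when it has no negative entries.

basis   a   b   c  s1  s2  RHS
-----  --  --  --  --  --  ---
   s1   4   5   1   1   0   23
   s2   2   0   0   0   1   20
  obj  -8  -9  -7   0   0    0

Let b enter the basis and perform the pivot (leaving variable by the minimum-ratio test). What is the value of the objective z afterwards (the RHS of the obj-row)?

Ratio test on column b — row 1: 23/5 = 23/5; row 2: entry 0 ≤ 0. Minimum is 23/5 at row 1 (s1 leaves); pivot element 5.
Pivot on row 1; the obj-row RHS becomes 0 − (-9)·(23/5) = 207/5.

207/5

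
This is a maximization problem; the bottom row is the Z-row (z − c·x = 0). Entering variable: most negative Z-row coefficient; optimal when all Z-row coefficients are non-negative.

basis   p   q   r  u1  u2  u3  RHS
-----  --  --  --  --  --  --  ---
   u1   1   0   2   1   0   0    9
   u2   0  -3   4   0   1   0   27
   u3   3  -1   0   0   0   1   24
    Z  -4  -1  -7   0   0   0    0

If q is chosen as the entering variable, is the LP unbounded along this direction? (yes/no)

Every constraint-row entry in column q is ≤ 0, so increasing q is unbounded.

yes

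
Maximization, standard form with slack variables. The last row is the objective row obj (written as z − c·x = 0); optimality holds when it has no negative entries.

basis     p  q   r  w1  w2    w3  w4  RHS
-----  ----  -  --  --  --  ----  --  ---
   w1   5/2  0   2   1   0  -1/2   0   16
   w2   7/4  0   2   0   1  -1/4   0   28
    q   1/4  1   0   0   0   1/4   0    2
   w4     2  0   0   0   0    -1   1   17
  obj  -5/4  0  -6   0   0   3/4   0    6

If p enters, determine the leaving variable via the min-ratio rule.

Column p entries and ratios — w1: 16/(5/2) = 32/5; w2: 28/(7/4) = 16; q: 2/(1/4) = 8; w4: 17/2 = 17/2.
Smallest ratio is 32/5 in the row of w1, so w1 leaves.

w1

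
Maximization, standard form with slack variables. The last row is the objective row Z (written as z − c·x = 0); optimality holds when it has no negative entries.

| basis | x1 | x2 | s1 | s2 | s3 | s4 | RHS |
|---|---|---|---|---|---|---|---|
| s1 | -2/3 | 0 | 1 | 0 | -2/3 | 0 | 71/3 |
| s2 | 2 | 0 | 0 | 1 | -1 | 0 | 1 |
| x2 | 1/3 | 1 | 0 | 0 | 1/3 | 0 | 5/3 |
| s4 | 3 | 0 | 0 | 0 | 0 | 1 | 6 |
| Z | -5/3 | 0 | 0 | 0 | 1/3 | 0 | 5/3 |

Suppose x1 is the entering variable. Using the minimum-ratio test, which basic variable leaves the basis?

Column x1 entries and ratios — s1: -2/3 ≤ 0, skip; s2: 1/2 = 1/2; x2: (5/3)/(1/3) = 5; s4: 6/3 = 2.
Smallest ratio is 1/2 in the row of s2, so s2 leaves.

s2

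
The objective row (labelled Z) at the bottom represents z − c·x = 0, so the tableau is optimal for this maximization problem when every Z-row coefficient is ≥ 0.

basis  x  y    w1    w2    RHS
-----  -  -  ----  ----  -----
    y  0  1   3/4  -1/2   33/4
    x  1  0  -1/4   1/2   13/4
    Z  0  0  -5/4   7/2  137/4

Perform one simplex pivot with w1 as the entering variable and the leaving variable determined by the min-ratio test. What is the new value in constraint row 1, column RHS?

11

Ratio test on column w1 — row 1: (33/4)/(3/4) = 11; row 2: entry -1/4 ≤ 0. Minimum is 11 at row 1 (y leaves); pivot element 3/4.
Divide row 1 by 3/4; eliminate column w1 from the other rows.
In the new row 1, the RHS entry is the old entry divided by the pivot: (33/4)/(3/4) = 11.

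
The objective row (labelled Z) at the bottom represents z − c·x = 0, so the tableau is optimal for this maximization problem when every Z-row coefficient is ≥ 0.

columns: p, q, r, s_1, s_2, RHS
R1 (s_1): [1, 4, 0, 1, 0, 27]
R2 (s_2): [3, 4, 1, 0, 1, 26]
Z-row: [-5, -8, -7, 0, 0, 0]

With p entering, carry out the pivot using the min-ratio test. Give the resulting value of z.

130/3

Ratio test on column p — row 1: 27/1 = 27; row 2: 26/3 = 26/3. Minimum is 26/3 at row 2 (s_2 leaves); pivot element 3.
Pivot on row 2; the Z-row RHS becomes 0 − (-5)·(26/3) = 130/3.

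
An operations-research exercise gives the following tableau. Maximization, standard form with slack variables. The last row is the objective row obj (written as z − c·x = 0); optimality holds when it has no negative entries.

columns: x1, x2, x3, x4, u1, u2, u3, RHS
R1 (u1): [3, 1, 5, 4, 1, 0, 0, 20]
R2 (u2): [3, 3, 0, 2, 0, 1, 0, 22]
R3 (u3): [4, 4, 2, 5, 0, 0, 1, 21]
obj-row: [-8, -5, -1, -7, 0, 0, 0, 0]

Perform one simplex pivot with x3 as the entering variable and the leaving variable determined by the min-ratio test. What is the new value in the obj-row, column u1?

1/5

Ratio test on column x3 — row 1: 20/5 = 4; row 2: entry 0 ≤ 0; row 3: 21/2 = 21/2. Minimum is 4 at row 1 (u1 leaves); pivot element 5.
Divide row 1 by 5; eliminate column x3 from the other rows.
obj-row update in column u1: 0 − (-1)·(1/5) = 1/5.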